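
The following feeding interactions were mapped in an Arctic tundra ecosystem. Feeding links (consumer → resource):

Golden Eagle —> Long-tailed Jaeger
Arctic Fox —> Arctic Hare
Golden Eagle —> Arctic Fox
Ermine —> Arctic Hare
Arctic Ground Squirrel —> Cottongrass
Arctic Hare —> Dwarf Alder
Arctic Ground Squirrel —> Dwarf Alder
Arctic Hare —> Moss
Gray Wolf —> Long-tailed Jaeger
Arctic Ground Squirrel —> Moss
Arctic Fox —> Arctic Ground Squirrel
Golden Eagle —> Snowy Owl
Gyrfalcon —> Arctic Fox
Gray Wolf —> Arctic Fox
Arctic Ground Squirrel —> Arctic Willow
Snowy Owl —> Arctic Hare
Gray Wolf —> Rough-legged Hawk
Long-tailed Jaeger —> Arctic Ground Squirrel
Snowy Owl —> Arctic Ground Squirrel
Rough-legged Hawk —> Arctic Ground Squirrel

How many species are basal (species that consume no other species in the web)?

4

Basal species (no prey listed): Cottongrass, Moss, Arctic Willow, Dwarf Alder.
Count: 4.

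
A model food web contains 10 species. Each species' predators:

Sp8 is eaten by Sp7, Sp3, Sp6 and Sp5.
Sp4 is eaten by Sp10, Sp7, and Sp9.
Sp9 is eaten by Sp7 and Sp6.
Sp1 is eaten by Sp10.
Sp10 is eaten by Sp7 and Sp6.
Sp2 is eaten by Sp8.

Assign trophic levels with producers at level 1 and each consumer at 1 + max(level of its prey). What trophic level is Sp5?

Sp2 is a producer → level 1.
Sp8 eats Sp2 → level 2.
Sp5 eats Sp8 → level 3.

Trophic level 3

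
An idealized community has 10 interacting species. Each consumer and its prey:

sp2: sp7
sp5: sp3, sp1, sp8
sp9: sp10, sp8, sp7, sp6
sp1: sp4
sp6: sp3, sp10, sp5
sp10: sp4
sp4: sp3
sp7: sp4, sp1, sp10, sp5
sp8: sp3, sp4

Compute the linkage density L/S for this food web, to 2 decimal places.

L/S = 2.00

There are L = 20 links among S = 10 species.
L/S = 20/10 = 2.0000 ≈ 2.00.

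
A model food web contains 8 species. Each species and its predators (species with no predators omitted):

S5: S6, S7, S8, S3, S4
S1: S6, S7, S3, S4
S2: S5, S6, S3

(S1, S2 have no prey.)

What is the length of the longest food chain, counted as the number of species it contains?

One longest chain: S2 → S5 → S6.
It has 3 species and 2 links.

3 species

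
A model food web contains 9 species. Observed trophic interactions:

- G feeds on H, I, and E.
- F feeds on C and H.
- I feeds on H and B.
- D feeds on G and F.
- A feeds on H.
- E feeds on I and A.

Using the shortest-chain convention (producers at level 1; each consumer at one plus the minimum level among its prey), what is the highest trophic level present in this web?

3

Producers (level 1): C, B, H.
Following each consumer down to its lowest-level prey: B → I → E (levels 1 through 3).
All prey of E (I 2, A 2) are at level 2 or above, so E is at level 1 + 2 = 3.
Every consumer has at least one prey at level 2 or below, so none exceeds level 3.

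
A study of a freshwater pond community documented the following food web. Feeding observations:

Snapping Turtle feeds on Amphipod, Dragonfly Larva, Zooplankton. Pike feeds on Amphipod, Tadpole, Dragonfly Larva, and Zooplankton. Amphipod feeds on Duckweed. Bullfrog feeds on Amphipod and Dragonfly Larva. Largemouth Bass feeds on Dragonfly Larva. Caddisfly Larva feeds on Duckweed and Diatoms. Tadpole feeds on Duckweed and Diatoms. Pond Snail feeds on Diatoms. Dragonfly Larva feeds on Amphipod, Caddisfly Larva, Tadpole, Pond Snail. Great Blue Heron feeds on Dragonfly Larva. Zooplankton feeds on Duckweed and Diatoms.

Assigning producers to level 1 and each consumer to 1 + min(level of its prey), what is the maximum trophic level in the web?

Producers (level 1): Duckweed, Diatoms.
Following each consumer down to its lowest-level prey: Duckweed → Amphipod → Dragonfly Larva → Great Blue Heron (levels 1 through 4).
All prey of Great Blue Heron (Dragonfly Larva 3) are at level 3 or above, so Great Blue Heron is at level 1 + 3 = 4.
Every consumer has at least one prey at level 3 or below, so none exceeds level 4.

4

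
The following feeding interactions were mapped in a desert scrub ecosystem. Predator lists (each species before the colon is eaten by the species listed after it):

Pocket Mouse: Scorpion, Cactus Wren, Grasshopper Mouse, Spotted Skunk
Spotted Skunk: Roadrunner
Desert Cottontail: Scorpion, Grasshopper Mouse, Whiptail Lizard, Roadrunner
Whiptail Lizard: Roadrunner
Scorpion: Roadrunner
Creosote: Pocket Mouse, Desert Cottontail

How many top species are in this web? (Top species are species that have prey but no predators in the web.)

Top species (has prey, but nothing eats it): Cactus Wren, Grasshopper Mouse, Roadrunner.
Count: 3.

3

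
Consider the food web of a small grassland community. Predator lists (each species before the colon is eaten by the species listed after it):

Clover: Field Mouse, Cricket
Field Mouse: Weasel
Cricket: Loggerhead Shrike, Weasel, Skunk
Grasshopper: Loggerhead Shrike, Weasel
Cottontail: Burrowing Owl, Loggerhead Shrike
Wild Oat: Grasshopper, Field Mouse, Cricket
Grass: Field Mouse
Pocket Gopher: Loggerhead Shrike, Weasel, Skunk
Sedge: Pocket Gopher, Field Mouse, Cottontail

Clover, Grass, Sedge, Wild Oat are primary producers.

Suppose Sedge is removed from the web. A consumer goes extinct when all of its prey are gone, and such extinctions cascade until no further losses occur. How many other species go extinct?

3

Remove Sedge.
Round 1: Pocket Gopher (all prey gone), Cottontail (all prey gone) → extinct.
Round 2: Burrowing Owl (all prey gone) → extinct.
No further losses. Total secondary extinctions: 3.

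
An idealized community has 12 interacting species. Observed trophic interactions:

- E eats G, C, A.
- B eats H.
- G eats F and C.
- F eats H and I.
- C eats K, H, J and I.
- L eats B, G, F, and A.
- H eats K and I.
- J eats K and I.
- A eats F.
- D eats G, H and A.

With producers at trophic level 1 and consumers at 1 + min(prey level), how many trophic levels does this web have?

3

Producers (level 1): I, K.
Following each consumer down to its lowest-level prey: I → H → B (levels 1 through 3).
All prey of B (H 2) are at level 2 or above, so B is at level 1 + 2 = 3.
Every consumer has at least one prey at level 2 or below, so none exceeds level 3.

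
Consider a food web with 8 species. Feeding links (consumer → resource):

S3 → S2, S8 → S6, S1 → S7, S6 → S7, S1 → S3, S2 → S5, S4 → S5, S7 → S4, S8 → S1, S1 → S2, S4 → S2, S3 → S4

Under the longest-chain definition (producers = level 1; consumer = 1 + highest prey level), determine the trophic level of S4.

S5 is a producer → level 1.
S2 eats S5 → level 2.
S4 eats S2 (level 2); other prey at levels: S5 1 → level 3.

Trophic level 3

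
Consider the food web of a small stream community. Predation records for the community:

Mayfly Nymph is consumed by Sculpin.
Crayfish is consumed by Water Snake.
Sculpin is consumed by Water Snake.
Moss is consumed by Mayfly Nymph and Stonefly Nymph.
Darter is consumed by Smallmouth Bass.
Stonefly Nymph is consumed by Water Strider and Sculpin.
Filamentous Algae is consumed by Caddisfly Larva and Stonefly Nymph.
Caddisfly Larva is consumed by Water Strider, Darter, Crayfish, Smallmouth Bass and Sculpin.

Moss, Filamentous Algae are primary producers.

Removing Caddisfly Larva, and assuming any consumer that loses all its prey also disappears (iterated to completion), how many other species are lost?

3

Remove Caddisfly Larva.
Round 1: Darter (all prey gone), Crayfish (all prey gone) → extinct.
Round 2: Smallmouth Bass (all prey gone) → extinct.
No further losses. Total secondary extinctions: 3.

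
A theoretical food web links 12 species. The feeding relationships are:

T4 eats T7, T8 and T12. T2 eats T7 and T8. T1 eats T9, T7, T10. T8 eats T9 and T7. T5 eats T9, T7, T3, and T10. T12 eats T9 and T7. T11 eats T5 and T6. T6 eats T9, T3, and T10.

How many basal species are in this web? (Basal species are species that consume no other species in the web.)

4

Basal species (no prey listed): T9, T3, T10, T7.
Count: 4.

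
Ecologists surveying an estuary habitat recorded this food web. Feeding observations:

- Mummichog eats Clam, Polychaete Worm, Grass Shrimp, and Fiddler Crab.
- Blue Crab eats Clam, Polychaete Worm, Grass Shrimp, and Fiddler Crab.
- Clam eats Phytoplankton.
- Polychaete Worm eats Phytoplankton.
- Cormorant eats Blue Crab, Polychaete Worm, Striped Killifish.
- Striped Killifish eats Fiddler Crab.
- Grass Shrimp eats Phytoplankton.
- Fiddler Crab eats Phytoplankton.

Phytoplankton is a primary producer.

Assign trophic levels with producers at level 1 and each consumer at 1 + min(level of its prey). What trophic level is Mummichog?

Trophic level 3

Phytoplankton is a producer → level 1.
Polychaete Worm eats Phytoplankton → level 2.
Mummichog eats Polychaete Worm → level 3.
No prey of Mummichog is below level 2, so 3 is the minimum.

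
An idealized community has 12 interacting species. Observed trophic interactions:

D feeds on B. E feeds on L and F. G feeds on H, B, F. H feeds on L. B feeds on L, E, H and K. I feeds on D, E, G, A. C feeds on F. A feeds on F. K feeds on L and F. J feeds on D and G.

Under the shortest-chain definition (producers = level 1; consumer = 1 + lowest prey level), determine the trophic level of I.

F is a producer → level 1.
G eats F → level 2.
I eats G → level 3.
No prey of I is below level 2, so 3 is the minimum.

Trophic level 3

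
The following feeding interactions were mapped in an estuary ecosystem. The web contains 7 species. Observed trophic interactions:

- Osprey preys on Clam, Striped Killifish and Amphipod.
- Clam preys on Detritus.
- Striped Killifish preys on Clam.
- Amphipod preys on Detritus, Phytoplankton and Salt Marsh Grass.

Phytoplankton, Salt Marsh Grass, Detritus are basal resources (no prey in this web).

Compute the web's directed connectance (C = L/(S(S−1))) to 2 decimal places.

The web has S = 7 species and L = 8 feeding links.
C = L / (S(S−1)) = 8 / 42 = 0.1905 ≈ 0.19.

C = 0.19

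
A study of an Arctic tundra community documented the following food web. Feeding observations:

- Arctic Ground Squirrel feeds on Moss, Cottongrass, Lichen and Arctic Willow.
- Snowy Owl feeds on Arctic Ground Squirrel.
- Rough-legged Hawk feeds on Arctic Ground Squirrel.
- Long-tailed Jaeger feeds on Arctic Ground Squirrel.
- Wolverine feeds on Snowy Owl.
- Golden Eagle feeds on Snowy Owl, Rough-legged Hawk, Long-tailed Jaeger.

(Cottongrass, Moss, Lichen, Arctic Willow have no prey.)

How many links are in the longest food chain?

3 links

One longest chain: Cottongrass → Arctic Ground Squirrel → Snowy Owl → Wolverine.
It has 4 species and 3 links.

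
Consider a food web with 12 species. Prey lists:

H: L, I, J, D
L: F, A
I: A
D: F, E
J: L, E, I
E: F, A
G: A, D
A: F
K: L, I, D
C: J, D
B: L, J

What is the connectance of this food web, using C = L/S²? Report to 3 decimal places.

The web has S = 12 species and L = 24 feeding links.
C = L / S² = 24 / 144 = 0.1667 ≈ 0.167.

C = 0.167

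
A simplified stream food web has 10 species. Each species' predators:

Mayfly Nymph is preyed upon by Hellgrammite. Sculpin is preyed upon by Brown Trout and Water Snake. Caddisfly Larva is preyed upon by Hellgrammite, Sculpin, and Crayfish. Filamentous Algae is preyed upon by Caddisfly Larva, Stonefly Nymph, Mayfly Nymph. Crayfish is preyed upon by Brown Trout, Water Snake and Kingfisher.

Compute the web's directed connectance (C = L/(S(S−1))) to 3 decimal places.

The web has S = 10 species and L = 12 feeding links.
C = L / (S(S−1)) = 12 / 90 = 0.1333 ≈ 0.133.

C = 0.133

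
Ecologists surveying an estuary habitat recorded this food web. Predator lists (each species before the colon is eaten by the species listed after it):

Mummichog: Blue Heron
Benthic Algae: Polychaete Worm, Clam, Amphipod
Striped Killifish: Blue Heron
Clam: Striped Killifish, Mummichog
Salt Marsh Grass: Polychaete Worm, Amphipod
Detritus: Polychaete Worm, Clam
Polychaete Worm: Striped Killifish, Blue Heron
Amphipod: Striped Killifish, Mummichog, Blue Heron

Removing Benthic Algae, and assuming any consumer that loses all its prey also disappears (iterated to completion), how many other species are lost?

0

Remove Benthic Algae.
Every predator of it retains at least one other prey: Polychaete Worm still has Salt Marsh Grass, Detritus; Clam still has Detritus; Amphipod still has Salt Marsh Grass.
No consumer loses all prey, so no secondary extinctions occur.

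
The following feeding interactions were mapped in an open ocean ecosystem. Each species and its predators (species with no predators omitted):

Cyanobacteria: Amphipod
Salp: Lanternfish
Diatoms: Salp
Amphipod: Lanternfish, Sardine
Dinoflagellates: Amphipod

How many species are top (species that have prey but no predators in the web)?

2

Top species (has prey, but nothing eats it): Lanternfish, Sardine.
Count: 2.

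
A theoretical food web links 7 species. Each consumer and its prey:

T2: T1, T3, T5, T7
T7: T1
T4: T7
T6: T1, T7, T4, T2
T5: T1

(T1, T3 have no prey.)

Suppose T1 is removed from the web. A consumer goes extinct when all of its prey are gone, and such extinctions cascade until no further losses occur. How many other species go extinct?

Remove T1.
Round 1: T5 (all prey gone), T7 (all prey gone) → extinct.
Round 2: T4 (all prey gone) → extinct.
No further losses. Total secondary extinctions: 3.

3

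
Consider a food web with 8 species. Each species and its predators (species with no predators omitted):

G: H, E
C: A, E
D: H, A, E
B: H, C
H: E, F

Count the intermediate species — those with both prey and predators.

2

Intermediate species (has both prey and predators): H, C.
Count: 2.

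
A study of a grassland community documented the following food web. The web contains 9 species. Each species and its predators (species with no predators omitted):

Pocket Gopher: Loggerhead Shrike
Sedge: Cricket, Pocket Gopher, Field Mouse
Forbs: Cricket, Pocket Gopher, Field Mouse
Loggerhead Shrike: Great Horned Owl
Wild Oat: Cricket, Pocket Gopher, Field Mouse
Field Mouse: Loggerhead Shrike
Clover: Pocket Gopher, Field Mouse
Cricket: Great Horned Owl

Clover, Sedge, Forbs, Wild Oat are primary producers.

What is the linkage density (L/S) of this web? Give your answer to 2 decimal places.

There are L = 15 links among S = 9 species.
L/S = 15/9 = 1.6667 ≈ 1.67.

L/S = 1.67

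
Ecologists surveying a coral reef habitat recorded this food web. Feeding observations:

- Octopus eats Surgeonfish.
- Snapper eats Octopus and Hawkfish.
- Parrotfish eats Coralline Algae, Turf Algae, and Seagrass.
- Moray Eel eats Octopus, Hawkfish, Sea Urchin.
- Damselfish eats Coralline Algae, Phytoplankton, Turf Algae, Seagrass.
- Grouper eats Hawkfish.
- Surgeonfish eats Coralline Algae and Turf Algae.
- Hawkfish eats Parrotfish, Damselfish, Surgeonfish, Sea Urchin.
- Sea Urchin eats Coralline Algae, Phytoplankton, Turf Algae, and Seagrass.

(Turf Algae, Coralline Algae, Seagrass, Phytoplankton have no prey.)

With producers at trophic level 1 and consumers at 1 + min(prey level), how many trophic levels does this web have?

Producers (level 1): Turf Algae, Coralline Algae, Seagrass, Phytoplankton.
Following each consumer down to its lowest-level prey: Turf Algae → Parrotfish → Hawkfish → Grouper (levels 1 through 4).
All prey of Grouper (Hawkfish 3) are at level 3 or above, so Grouper is at level 1 + 3 = 4.
Every consumer has at least one prey at level 3 or below, so none exceeds level 4.

4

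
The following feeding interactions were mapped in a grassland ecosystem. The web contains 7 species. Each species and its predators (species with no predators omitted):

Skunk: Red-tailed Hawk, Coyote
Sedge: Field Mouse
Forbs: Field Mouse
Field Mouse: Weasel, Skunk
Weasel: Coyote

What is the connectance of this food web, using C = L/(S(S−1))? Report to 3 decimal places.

The web has S = 7 species and L = 7 feeding links.
C = L / (S(S−1)) = 7 / 42 = 0.1667 ≈ 0.167.

C = 0.167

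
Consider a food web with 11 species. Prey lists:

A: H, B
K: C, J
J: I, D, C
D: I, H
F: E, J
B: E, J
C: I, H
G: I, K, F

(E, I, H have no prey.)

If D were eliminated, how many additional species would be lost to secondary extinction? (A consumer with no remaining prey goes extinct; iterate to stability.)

Remove D.
Every predator of it retains at least one other prey: J still has I, C.
No consumer loses all prey, so no secondary extinctions occur.

0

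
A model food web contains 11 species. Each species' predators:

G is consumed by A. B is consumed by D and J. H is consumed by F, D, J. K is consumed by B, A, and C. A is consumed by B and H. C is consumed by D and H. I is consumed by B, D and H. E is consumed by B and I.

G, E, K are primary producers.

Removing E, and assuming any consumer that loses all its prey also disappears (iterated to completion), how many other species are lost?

Remove E.
Round 1: I (all prey gone) → extinct.
No further losses. Total secondary extinctions: 1.

1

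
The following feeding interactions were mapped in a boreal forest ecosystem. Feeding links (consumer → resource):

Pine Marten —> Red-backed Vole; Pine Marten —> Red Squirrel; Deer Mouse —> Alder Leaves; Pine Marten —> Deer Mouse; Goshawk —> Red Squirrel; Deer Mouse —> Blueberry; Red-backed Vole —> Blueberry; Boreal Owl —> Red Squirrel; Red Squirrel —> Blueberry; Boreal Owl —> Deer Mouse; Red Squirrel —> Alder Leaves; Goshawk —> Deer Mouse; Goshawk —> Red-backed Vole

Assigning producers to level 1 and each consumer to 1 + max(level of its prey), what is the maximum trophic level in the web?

Producers (level 1): Blueberry, Alder Leaves.
Blueberry → Deer Mouse → Pine Marten gives Pine Marten level 3.
No species has a prey at level 3, so no species reaches level 4.

3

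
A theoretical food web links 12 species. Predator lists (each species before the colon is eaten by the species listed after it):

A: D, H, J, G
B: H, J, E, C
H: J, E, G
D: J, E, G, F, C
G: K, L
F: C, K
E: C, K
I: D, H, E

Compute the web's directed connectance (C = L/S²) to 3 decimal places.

The web has S = 12 species and L = 25 feeding links.
C = L / S² = 25 / 144 = 0.1736 ≈ 0.174.

C = 0.174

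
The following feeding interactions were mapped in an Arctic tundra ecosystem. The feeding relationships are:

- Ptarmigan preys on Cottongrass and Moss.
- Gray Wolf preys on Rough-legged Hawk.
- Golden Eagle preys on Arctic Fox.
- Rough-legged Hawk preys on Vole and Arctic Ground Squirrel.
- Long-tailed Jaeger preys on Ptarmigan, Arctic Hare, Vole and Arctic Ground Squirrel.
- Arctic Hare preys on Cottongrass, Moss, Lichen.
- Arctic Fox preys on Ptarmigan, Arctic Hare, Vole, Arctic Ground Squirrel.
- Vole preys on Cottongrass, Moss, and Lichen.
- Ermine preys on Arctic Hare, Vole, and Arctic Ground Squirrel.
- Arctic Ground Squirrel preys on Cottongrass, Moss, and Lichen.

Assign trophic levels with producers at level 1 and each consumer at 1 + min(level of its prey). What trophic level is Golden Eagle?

Moss is a producer → level 1.
Arctic Hare eats Moss → level 2.
Arctic Fox eats Arctic Hare → level 3.
Golden Eagle eats Arctic Fox → level 4.
No prey of Golden Eagle is below level 3, so 4 is the minimum.

Trophic level 4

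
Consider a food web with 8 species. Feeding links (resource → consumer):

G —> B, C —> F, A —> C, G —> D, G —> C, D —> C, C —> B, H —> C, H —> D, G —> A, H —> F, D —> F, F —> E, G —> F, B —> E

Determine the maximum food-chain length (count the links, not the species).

4 links

One longest chain: G → A → C → B → E.
It has 5 species and 4 links.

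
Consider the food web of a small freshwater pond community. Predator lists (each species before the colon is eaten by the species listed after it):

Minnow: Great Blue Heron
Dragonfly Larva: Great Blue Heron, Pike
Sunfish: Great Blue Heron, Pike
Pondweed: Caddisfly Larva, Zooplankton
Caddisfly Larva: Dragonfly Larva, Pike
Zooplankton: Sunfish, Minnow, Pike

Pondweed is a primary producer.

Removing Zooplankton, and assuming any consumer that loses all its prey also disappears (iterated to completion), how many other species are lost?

2

Remove Zooplankton.
Round 1: Sunfish (all prey gone), Minnow (all prey gone) → extinct.
No further losses. Total secondary extinctions: 2.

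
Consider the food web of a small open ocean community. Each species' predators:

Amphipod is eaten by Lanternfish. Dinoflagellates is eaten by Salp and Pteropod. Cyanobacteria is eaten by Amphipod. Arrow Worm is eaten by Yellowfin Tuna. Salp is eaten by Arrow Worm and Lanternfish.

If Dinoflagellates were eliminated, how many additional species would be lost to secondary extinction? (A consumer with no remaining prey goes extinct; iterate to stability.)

Remove Dinoflagellates.
Round 1: Salp (all prey gone), Pteropod (all prey gone) → extinct.
Round 2: Arrow Worm (all prey gone) → extinct.
Round 3: Yellowfin Tuna (all prey gone) → extinct.
No further losses. Total secondary extinctions: 4.

4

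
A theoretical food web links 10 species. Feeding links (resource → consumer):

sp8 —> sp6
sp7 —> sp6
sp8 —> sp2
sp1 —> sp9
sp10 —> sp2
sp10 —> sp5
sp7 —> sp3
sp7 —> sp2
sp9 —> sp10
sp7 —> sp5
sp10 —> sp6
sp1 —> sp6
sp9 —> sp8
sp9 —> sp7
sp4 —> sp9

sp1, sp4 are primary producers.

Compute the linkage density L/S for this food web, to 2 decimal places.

There are L = 15 links among S = 10 species.
L/S = 15/10 = 1.5000 ≈ 1.50.

L/S = 1.50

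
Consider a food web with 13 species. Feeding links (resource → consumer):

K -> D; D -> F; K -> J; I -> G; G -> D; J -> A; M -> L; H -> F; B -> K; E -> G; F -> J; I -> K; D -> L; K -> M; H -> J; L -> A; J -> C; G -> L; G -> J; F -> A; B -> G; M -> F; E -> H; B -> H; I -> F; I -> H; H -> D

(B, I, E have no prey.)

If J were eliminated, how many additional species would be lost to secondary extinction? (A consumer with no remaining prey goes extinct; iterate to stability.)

1

Remove J.
Round 1: C (all prey gone) → extinct.
No further losses. Total secondary extinctions: 1.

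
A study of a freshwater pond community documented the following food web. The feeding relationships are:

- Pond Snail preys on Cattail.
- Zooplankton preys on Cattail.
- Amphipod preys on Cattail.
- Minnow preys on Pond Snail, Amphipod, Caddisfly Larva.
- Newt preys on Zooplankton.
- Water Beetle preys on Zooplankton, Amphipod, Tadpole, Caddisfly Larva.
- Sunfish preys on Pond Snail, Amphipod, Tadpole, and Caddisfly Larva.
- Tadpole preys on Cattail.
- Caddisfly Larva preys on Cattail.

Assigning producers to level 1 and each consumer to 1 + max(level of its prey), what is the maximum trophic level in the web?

Producers (level 1): Cattail.
Cattail → Tadpole → Water Beetle gives Water Beetle level 3.
No species has a prey at level 3, so no species reaches level 4.

3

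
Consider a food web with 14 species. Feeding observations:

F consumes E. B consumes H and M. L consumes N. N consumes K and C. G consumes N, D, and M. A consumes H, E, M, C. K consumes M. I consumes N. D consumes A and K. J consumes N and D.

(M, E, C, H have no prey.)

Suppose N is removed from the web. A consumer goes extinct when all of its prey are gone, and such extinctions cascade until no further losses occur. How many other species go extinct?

2

Remove N.
Round 1: I (all prey gone), L (all prey gone) → extinct.
No further losses. Total secondary extinctions: 2.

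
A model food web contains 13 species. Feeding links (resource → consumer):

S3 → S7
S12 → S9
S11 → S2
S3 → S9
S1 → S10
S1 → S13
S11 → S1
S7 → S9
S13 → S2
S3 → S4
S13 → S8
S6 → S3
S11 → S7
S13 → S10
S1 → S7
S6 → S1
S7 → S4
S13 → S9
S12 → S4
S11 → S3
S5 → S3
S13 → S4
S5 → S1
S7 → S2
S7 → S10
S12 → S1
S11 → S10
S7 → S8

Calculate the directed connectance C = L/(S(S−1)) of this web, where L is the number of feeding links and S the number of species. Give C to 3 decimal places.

C = 0.179

The web has S = 13 species and L = 28 feeding links.
C = L / (S(S−1)) = 28 / 156 = 0.1795 ≈ 0.179.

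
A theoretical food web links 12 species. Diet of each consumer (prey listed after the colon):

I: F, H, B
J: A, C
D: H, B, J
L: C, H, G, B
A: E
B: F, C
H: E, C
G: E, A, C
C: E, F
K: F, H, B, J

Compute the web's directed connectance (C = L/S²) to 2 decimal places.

The web has S = 12 species and L = 26 feeding links.
C = L / S² = 26 / 144 = 0.1806 ≈ 0.18.

C = 0.18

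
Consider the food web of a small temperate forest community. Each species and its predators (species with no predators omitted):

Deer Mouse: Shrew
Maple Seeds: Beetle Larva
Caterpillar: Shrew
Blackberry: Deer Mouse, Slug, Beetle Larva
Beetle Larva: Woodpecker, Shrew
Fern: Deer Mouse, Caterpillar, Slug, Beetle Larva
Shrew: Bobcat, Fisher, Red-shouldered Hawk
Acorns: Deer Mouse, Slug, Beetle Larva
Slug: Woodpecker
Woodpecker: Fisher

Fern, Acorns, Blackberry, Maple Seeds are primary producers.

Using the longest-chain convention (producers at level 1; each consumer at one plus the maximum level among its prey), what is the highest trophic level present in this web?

Producers (level 1): Fern, Acorns, Blackberry, Maple Seeds.
Fern → Deer Mouse → Shrew → Red-shouldered Hawk gives Red-shouldered Hawk level 4.
No species has a prey at level 4, so no species reaches level 5.

4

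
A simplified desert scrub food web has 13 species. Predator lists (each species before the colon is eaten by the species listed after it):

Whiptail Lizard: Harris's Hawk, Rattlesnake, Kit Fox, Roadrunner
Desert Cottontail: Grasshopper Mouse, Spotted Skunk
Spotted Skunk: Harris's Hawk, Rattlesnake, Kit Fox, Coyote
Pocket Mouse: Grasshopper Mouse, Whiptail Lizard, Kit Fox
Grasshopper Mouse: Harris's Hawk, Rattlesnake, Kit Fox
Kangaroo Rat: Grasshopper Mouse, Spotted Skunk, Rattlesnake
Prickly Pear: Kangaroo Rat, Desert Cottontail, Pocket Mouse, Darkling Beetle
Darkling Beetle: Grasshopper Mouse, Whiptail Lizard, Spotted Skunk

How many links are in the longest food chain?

One longest chain: Prickly Pear → Kangaroo Rat → Grasshopper Mouse → Harris's Hawk.
It has 4 species and 3 links.

3 links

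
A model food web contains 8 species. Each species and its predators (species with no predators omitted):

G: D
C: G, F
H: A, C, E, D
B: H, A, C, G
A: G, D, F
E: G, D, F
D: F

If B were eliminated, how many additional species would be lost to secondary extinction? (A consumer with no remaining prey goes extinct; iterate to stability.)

7

Remove B.
Round 1: H (all prey gone) → extinct.
Round 2: A (all prey gone), C (all prey gone), E (all prey gone) → extinct.
Round 3: G (all prey gone) → extinct.
Round 4: D (all prey gone) → extinct.
Round 5: F (all prey gone) → extinct.
No further losses. Total secondary extinctions: 7.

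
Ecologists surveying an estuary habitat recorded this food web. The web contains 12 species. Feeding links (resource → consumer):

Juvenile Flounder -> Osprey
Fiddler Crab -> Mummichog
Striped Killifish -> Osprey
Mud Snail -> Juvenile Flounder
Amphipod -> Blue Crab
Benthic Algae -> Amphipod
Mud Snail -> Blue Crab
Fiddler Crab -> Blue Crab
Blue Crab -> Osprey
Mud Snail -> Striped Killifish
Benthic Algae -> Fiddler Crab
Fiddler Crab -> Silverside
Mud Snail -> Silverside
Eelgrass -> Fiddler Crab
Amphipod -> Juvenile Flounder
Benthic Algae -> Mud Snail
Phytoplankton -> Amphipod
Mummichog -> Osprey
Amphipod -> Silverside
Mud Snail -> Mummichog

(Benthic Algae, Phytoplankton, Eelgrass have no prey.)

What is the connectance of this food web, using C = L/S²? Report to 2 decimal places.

C = 0.14

The web has S = 12 species and L = 20 feeding links.
C = L / S² = 20 / 144 = 0.1389 ≈ 0.14.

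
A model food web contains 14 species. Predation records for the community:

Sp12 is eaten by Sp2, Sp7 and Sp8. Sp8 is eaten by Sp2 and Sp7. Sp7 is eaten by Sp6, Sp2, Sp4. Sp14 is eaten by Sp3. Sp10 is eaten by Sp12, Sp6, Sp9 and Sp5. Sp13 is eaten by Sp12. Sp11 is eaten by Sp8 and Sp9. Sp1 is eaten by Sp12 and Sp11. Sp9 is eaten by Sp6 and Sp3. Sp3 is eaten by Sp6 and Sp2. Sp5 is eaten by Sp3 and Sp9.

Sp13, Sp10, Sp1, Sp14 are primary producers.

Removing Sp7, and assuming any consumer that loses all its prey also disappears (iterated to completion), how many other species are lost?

1

Remove Sp7.
Round 1: Sp4 (all prey gone) → extinct.
No further losses. Total secondary extinctions: 1.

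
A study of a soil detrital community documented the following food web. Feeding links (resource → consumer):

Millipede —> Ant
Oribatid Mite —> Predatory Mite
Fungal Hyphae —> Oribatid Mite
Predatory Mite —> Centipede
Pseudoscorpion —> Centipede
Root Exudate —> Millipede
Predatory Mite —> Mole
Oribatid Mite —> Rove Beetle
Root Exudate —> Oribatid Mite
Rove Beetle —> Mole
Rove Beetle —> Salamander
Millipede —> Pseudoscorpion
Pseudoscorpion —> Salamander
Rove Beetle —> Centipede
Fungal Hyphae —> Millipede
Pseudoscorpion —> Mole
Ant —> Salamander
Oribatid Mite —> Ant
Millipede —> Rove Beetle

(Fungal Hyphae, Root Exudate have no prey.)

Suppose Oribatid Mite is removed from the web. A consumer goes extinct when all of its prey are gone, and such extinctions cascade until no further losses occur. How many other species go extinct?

Remove Oribatid Mite.
Round 1: Predatory Mite (all prey gone) → extinct.
No further losses. Total secondary extinctions: 1.

1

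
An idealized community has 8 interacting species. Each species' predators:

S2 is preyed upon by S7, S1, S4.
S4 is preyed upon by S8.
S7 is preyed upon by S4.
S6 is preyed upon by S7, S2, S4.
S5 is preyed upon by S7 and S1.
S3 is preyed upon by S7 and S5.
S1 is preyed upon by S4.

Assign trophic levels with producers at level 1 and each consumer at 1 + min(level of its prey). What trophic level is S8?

Trophic level 3

S6 is a producer → level 1.
S4 eats S6 → level 2.
S8 eats S4 → level 3.
No prey of S8 is below level 2, so 3 is the minimum.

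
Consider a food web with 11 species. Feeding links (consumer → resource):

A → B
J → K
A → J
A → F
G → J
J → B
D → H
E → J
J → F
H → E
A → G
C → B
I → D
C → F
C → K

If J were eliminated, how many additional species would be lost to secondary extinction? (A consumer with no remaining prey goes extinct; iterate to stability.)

5

Remove J.
Round 1: E (all prey gone), G (all prey gone) → extinct.
Round 2: H (all prey gone) → extinct.
Round 3: D (all prey gone) → extinct.
Round 4: I (all prey gone) → extinct.
No further losses. Total secondary extinctions: 5.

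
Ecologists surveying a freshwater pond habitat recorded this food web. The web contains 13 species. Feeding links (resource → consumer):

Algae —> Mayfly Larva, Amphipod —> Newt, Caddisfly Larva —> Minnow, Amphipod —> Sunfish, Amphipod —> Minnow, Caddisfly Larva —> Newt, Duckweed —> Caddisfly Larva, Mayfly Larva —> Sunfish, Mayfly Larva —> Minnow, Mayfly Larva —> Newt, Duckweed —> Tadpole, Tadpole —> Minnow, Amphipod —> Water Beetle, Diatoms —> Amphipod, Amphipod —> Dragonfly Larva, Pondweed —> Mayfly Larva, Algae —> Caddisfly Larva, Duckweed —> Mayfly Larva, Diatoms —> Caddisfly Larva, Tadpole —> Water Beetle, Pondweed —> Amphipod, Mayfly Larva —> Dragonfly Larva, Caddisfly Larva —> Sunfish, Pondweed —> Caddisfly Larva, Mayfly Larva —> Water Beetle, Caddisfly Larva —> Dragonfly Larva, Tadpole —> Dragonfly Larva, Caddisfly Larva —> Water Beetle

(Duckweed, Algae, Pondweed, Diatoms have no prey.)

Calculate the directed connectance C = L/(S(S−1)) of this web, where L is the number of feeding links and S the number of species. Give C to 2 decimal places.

The web has S = 13 species and L = 28 feeding links.
C = L / (S(S−1)) = 28 / 156 = 0.1795 ≈ 0.18.

C = 0.18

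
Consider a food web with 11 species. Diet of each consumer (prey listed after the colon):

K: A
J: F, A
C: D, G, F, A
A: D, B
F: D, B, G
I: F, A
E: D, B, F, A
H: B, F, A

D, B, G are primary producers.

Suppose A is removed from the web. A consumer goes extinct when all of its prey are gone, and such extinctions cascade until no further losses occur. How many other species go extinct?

1

Remove A.
Round 1: K (all prey gone) → extinct.
No further losses. Total secondary extinctions: 1.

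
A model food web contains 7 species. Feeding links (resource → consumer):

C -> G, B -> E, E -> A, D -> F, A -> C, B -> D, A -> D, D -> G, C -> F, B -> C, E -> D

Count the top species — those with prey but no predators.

2

Top species (has prey, but nothing eats it): F, G.
Count: 2.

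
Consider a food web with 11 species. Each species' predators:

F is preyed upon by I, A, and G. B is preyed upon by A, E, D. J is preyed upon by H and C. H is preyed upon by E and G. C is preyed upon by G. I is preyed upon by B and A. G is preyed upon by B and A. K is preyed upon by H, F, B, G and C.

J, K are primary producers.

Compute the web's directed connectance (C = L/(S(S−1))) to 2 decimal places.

C = 0.18

The web has S = 11 species and L = 20 feeding links.
C = L / (S(S−1)) = 20 / 110 = 0.1818 ≈ 0.18.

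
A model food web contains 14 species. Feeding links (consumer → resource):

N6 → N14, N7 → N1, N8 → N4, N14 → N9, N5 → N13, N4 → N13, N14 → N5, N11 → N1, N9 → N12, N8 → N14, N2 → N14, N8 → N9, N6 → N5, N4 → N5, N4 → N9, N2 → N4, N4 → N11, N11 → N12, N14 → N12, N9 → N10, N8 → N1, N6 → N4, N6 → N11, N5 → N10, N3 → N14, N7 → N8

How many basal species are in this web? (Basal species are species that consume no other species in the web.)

4

Basal species (no prey listed): N10, N12, N1, N13.
Count: 4.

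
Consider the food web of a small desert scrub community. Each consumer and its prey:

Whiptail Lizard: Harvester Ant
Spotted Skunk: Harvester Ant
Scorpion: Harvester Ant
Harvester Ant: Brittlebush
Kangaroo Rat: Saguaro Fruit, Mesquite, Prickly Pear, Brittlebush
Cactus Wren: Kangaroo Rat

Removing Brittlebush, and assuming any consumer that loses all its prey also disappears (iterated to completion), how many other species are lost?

4

Remove Brittlebush.
Round 1: Harvester Ant (all prey gone) → extinct.
Round 2: Spotted Skunk (all prey gone), Whiptail Lizard (all prey gone), Scorpion (all prey gone) → extinct.
No further losses. Total secondary extinctions: 4.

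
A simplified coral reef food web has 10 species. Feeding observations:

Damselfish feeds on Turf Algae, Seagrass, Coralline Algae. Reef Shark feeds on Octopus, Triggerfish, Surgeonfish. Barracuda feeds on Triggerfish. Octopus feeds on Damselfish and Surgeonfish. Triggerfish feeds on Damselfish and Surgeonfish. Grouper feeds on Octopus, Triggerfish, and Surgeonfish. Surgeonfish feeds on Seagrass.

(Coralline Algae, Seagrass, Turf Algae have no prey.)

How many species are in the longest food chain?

4 species

One longest chain: Seagrass → Surgeonfish → Triggerfish → Grouper.
It has 4 species and 3 links.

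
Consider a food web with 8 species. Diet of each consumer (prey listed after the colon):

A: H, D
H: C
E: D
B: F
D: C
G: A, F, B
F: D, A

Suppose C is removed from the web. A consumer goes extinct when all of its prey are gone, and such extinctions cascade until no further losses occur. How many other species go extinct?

Remove C.
Round 1: H (all prey gone), D (all prey gone) → extinct.
Round 2: A (all prey gone), E (all prey gone) → extinct.
Round 3: F (all prey gone) → extinct.
Round 4: B (all prey gone) → extinct.
Round 5: G (all prey gone) → extinct.
No further losses. Total secondary extinctions: 7.

7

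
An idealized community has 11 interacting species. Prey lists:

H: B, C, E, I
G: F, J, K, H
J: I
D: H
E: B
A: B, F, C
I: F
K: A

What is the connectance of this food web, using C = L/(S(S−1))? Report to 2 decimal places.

C = 0.15

The web has S = 11 species and L = 16 feeding links.
C = L / (S(S−1)) = 16 / 110 = 0.1455 ≈ 0.15.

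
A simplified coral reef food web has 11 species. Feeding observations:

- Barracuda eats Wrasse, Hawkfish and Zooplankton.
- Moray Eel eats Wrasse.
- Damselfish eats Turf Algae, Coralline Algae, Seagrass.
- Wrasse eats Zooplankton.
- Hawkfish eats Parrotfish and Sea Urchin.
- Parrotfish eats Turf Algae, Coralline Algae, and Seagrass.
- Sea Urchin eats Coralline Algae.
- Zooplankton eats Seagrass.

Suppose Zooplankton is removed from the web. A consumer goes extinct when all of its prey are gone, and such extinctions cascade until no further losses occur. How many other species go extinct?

Remove Zooplankton.
Round 1: Wrasse (all prey gone) → extinct.
Round 2: Moray Eel (all prey gone) → extinct.
No further losses. Total secondary extinctions: 2.

2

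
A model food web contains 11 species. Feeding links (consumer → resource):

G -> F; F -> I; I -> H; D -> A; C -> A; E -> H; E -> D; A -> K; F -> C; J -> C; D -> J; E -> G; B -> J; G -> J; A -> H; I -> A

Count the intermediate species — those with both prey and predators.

Intermediate species (has both prey and predators): A, C, I, F, J, D, G.
Count: 7.

7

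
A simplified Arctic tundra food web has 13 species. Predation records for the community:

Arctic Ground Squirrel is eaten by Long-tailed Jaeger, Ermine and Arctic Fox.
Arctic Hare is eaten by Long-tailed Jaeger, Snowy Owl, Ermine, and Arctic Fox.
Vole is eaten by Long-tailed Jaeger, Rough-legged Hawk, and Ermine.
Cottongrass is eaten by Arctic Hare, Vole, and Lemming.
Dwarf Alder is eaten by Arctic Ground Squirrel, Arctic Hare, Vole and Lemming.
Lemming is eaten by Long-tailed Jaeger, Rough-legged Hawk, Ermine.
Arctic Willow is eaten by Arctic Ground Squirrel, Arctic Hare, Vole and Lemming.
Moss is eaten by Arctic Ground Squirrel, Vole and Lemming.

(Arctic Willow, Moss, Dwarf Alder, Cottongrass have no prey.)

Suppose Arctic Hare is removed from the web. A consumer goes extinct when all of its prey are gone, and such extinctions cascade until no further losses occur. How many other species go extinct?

1

Remove Arctic Hare.
Round 1: Snowy Owl (all prey gone) → extinct.
No further losses. Total secondary extinctions: 1.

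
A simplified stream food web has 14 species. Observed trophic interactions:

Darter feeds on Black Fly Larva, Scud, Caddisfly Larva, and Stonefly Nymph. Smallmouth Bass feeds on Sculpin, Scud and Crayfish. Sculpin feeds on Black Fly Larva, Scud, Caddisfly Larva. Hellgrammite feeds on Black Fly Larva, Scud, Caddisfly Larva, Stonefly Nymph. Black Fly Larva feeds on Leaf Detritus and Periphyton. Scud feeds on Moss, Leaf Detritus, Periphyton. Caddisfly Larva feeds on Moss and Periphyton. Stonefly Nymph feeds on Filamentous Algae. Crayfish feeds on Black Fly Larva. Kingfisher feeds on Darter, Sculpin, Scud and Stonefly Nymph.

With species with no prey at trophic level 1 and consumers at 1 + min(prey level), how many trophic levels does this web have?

3

Basal resources (level 1): Periphyton, Filamentous Algae, Moss, Leaf Detritus.
Following each consumer down to its lowest-level prey: Periphyton → Black Fly Larva → Hellgrammite (levels 1 through 3).
All prey of Hellgrammite (Black Fly Larva 2, Caddisfly Larva 2, Scud 2, Stonefly Nymph 2) are at level 2 or above, so Hellgrammite is at level 1 + 2 = 3.
Every consumer has at least one prey at level 2 or below, so none exceeds level 3.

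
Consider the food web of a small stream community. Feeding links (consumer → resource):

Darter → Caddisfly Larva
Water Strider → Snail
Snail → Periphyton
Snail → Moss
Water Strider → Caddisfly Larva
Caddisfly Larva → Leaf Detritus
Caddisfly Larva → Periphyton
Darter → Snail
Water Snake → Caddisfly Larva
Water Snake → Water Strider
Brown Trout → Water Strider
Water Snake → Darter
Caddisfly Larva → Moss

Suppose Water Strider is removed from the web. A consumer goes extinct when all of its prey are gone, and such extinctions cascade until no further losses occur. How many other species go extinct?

1

Remove Water Strider.
Round 1: Brown Trout (all prey gone) → extinct.
No further losses. Total secondary extinctions: 1.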